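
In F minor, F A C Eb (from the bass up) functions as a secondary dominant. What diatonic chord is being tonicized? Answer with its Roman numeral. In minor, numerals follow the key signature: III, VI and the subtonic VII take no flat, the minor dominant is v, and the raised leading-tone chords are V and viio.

The chord is a dominant seventh chord on F.
A dominant resolves down a perfect fifth: F → Bb. In F minor, Bb is scale degree 4, i.e. iv.

iv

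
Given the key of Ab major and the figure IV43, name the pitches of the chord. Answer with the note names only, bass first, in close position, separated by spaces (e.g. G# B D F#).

The numeral's case and figure indicate a major seventh chord. In Ab major its root, the fourth degree, is Db.
That chord is spelled Db-F-Ab-C.
The figured bass 43 indicates second inversion, placing the fifth (Ab) in the bass: Ab-C-Db-F.

Ab C Db F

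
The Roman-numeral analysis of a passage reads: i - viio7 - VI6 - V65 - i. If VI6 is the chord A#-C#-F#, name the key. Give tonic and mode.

The anchor chord is a major triad on F#, labeled VI6.
Counting down 5 scale steps from F# places the tonic on A#; a major triad on degree 6 is diatonic only in minor.

A# minor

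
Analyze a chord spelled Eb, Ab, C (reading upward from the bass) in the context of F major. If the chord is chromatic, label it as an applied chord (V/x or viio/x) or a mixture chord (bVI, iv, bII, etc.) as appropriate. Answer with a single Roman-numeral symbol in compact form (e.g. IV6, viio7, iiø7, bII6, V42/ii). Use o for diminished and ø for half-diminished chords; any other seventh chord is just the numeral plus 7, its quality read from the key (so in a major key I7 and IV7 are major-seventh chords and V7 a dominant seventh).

bIII64

The pitches Ab-C-Eb form a major triad rooted on Ab.
Ab is the lowered third degree of F major (diatonic 3 would be A). This is a major triad on the lowered third degree, borrowed from the parallel minor.
With Eb in the bass the chord is in second inversion, so the figured bass is 64.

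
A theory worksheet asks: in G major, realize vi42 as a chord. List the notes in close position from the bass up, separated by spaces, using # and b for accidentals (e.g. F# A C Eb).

In G major, the submediant is E, and the diatonic chord built there is a minor seventh chord.
That chord is spelled E-G-B-D.
With the 42 figure the chord is in third inversion; from the bass D upward in close position it reads D-E-G-B.

D E G B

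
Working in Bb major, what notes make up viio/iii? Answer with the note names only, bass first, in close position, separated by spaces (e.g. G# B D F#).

C# E G

The slash marks an applied leading-tone chord: viio of iii. In Bb major, iii is D, so the leading tone to it is C#, a half step below.
Building a diminished triad on C# gives C#-E-G.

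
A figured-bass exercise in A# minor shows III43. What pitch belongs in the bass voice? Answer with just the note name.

III in A# minor has root C#; the chord is C#-E#-G#-B#.
The figure 43 means second inversion — the fifth is in the bass.

G#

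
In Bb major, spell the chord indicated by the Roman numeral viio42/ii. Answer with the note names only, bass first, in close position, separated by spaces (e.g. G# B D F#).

Ab B D F

viio42/ii is a secondary leading-tone chord. The target ii is C in Bb major; the applied chord is rooted a semitone below, on B.
Building a fully diminished seventh chord on B gives B-D-F-Ab.
The figured bass 42 indicates third inversion, placing the seventh (Ab) in the bass: Ab-B-D-F.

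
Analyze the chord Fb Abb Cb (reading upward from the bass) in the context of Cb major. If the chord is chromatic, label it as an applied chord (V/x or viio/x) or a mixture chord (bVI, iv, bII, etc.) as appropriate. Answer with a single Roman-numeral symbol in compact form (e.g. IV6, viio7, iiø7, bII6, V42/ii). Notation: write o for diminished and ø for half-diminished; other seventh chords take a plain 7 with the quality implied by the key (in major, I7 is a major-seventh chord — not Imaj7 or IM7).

Stacked in thirds the chord is Fb-Abb-Cb: a minor triad on Fb.
Fb is the fourth degree of Cb major. This is the minor subdominant, borrowed from the parallel minor.

iv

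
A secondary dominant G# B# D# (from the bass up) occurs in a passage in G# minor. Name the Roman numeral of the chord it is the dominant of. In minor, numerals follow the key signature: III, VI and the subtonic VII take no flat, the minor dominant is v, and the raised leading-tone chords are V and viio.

iv

The chord is a major triad on G#.
A dominant resolves down a perfect fifth: G# → C#. In G# minor, C# is scale degree 4, i.e. iv.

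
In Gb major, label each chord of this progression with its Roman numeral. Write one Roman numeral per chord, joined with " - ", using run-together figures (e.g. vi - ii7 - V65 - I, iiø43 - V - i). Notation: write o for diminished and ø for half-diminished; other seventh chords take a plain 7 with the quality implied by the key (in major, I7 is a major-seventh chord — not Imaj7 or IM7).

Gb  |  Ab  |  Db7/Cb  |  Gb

Gb has root Gb, degree 1 in Gb major, so I.
Ab is the secondary dominant of V (major triad on Ab): V/V.
Db7/Cb: root Db is the dominant; dominant seventh chord there is V42.
Gb: major triad on Gb = scale degree 1 → I.

I - V/V - V42 - I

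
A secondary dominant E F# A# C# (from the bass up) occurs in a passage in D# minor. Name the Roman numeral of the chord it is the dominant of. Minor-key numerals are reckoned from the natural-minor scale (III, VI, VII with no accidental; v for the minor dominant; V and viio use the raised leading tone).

VI

The chord is a dominant seventh chord on F#.
A dominant resolves down a perfect fifth: F# → B. In D# minor, B is scale degree 6, i.e. VI.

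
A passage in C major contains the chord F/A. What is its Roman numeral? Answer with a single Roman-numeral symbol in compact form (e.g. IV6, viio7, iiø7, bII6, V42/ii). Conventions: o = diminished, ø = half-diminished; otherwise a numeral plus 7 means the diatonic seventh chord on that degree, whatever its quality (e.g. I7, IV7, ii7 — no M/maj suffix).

The pitches F-A-C form a major triad rooted on F.
In C major, F is the subdominant; the diatonic major triad there is IV.
With A in the bass the chord is in first inversion, so the figured bass is 6.

IV6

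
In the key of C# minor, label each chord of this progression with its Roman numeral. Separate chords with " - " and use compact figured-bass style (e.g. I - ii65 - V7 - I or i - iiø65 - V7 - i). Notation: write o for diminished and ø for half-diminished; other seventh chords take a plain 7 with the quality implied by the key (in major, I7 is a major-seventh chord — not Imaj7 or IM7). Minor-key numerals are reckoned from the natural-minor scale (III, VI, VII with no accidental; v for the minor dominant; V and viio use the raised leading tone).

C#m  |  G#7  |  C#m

C#m: root C# is the tonic; minor triad there is i.
G#7 has root G#, degree 5 in C# minor, so V7.
C#m has root C#, degree 1 in C# minor, so i.

i - V7 - i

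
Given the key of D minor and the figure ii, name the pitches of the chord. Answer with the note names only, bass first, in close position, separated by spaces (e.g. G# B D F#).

ii is the minor supertonic, borrowed from the parallel major (the Dorian ii). In D minor that root is E.
So the chord is E-G-B, a minor triad.

E G B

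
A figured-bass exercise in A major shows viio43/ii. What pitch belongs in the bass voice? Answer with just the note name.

The applied chord viio43/ii is rooted on A#: A#-C#-E-G.
The figure 43 means second inversion — the fifth is in the bass.

E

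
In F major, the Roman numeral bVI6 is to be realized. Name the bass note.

F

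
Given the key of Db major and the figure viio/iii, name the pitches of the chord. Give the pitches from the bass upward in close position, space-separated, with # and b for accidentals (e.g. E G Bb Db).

The slash marks an applied leading-tone chord: viio of iii. In Db major, iii is F, so the leading tone to it is E, a half step below.
Building a diminished triad on E gives E-G-Bb.

E G Bb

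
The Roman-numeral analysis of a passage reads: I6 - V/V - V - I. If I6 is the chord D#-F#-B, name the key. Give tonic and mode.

B major

The anchor chord is a major triad on B, labeled I6.
If B is scale degree 1 and the mode makes that degree carry a major triad, the tonic is B and the mode is major.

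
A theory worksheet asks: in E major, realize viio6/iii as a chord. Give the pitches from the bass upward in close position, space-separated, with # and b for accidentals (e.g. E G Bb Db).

viio6/iii is a secondary leading-tone chord. The target iii is G# in E major; the applied chord is rooted a semitone below, on F##.
Building a diminished triad on F## gives F##-A#-C#.
The figured bass 6 indicates first inversion, placing the third (A#) in the bass: A#-C#-F##.

A# C# F##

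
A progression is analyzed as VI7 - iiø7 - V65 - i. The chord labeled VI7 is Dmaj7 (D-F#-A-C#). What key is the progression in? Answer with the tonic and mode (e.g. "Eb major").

F# minor

The anchor chord is a major seventh chord on D, labeled VI7.
VI7 on D implies D is the submediant; that puts the tonic at F#, and the uppercase numeral fits minor mode.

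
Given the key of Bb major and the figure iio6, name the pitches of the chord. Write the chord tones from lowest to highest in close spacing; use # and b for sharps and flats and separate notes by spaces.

Scale degree 2 in Bb major is C; here the chord built on it is altered to a diminished triad. iio6 is the diminished supertonic triad, borrowed from the parallel minor.
So the chord is C-Eb-Gb.
With the 6 figure the chord is in first inversion; from the bass Eb upward in close position it reads Eb-Gb-C.

Eb Gb C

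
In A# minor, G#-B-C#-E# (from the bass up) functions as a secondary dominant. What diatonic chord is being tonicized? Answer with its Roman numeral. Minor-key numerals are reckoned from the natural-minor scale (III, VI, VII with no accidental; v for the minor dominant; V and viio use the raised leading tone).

VI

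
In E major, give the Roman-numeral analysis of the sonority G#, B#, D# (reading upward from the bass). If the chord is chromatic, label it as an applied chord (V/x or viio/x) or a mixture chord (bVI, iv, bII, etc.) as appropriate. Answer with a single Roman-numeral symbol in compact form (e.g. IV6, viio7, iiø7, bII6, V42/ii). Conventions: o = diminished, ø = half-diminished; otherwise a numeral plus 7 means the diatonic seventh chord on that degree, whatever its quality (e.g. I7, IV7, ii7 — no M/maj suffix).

The pitches G#-B#-D# form a major triad rooted on G#.
G# is not a diatonic chord root with this quality in E major, but it lies a perfect fifth above C# (vi), so the chord functions as an applied dominant of vi.

V/vi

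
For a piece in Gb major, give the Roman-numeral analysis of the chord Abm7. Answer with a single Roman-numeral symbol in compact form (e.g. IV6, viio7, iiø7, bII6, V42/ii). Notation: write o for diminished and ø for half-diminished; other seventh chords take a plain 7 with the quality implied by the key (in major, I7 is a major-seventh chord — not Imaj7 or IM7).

Stacked in thirds the chord is Ab-Cb-Eb-Gb: a minor seventh chord on Ab.
In Gb major, Ab is the supertonic; the diatonic minor seventh chord there is ii7.

ii7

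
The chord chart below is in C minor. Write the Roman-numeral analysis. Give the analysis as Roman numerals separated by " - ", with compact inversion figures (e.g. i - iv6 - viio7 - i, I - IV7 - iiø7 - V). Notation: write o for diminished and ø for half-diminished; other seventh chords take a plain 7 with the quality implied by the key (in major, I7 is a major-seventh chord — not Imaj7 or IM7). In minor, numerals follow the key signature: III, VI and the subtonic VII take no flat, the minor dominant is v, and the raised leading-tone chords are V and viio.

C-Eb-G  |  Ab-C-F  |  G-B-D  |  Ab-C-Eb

C-Eb-G has root C, degree 1 in C minor, so i.
Ab-C-F has root F, degree 4 in C minor, so iv6.
G-B-D has root G, degree 5 in C minor, so V.
Ab-C-Eb: major triad on Ab = scale degree 6 → VI.

i - iv6 - V - VI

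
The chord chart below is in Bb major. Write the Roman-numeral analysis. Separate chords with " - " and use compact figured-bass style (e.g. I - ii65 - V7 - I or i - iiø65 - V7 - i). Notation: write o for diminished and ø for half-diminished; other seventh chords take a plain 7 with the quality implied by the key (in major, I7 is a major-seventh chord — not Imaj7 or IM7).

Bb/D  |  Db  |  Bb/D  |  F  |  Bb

I6 - bIII - I6 - V - I

Bb/D: major triad on Bb = scale degree 1 → I6.
Db: major triad on Db — chromatic; bIII (borrowed from the parallel minor).
Bb/D: major triad on Bb = scale degree 1 → I6.
F: root F is the dominant; major triad there is V.
Bb has root Bb, degree 1 in Bb major, so I.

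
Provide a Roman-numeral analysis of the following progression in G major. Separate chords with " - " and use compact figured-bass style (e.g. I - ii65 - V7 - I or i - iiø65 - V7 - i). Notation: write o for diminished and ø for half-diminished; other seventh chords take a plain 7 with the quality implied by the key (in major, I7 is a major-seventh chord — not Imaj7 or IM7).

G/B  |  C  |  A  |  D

G/B: root G is the tonic; major triad there is I6.
C has root C, degree 4 in G major, so IV.
A is the secondary dominant of V (major triad on A): V/V.
D: major triad on D = scale degree 5 → V.

I6 - IV - V/V - V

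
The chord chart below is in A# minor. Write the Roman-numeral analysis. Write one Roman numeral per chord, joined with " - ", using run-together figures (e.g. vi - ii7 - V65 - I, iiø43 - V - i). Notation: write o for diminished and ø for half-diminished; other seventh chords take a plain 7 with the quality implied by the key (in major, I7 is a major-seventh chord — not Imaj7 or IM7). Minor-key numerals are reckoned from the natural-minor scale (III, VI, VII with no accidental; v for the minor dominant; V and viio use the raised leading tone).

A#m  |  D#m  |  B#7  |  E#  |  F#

A#m: minor triad on A# = scale degree 1 → i.
D#m: minor triad on D# = scale degree 4 → iv.
B#7 is the secondary dominant of V (dominant seventh chord on B#): V7/V.
E#: root E# is the dominant; major triad there is V.
F#: major triad on F# = scale degree 6 → VI.

i - iv - V7/V - V - VI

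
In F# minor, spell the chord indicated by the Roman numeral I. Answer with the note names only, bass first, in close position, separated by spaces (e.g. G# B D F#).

F# A# C#

I is the major tonic (Picardy third), borrowed from the parallel major. In F# minor that root is F#.
So the chord is F#-A#-C#, a major triad.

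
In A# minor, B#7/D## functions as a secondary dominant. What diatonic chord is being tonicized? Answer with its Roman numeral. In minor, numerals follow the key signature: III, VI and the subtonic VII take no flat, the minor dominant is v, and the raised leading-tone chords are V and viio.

V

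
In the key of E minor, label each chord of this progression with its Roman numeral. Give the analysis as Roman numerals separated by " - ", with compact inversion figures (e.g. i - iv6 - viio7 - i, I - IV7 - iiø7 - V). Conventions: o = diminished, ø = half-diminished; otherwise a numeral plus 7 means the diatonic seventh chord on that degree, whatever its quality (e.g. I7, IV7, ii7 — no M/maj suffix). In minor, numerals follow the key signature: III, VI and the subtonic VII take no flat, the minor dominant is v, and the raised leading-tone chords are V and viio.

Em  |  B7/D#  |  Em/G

Em has root E, degree 1 in E minor, so i.
B7/D# has root B, degree 5 in E minor, so V65.
Em/G: root E is the tonic; minor triad there is i6.

i - V65 - i6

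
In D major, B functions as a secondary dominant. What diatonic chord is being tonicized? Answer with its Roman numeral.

The chord is a major triad on B.
A dominant resolves down a perfect fifth: B → E. In D major, E is scale degree 2, i.e. ii.

ii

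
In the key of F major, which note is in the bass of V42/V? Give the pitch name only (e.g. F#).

F

The applied chord V42/V is rooted on G: G-B-D-F.
The figure 42 means third inversion — the seventh is in the bass.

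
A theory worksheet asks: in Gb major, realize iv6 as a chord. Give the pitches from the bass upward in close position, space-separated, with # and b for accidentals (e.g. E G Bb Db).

Ebb Gb Cb

iv6 is the minor subdominant, borrowed from the parallel minor. In Gb major that root is Cb.
So the chord is Cb-Ebb-Gb, a minor triad.
With the 6 figure the chord is in first inversion; from the bass Ebb upward in close position it reads Ebb-Gb-Cb.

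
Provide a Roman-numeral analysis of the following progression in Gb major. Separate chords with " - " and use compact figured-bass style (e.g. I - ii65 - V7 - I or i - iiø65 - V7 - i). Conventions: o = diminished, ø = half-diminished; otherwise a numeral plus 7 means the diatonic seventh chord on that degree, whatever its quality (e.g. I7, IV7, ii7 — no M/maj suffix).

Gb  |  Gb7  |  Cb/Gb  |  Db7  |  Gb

I - V7/IV - IV64 - V7 - I

Gb has root Gb, degree 1 in Gb major, so I.
Gb7: chromatic; Gb is V of IV, so V7/IV.
Cb/Gb: root Cb is the subdominant; major triad there is IV64.
Db7 has root Db, degree 5 in Gb major, so V7.
Gb: major triad on Gb = scale degree 1 → I.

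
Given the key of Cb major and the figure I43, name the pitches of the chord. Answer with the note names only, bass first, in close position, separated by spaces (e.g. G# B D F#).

In Cb major, scale degree 1 is Cb, and the diatonic chord built there is a major seventh chord.
That chord is spelled Cb-Eb-Gb-Bb.
The figured bass 43 indicates second inversion, placing the fifth (Gb) in the bass: Gb-Bb-Cb-Eb.

Gb Bb Cb Eb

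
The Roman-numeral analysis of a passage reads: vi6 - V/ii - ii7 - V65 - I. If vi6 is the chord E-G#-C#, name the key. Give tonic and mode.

The chord C#m/E is a minor triad rooted on C#; its label is vi6.
Counting down 5 scale steps from C# places the tonic on E; a minor triad on degree 6 is diatonic only in major.

E major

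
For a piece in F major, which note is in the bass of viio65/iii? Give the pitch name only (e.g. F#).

The applied chord viio65/iii is rooted on G#: G#-B-D-F.
The figure 65 means first inversion — the third is in the bass.

B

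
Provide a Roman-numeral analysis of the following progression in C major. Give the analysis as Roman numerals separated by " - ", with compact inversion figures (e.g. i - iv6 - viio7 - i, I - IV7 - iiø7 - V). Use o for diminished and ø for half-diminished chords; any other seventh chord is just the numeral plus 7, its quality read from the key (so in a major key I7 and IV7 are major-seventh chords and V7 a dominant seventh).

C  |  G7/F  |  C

I - V42 - I

C has root C, degree 1 in C major, so I.
G7/F: dominant seventh chord on G = scale degree 5 → V42.
C has root C, degree 1 in C major, so I.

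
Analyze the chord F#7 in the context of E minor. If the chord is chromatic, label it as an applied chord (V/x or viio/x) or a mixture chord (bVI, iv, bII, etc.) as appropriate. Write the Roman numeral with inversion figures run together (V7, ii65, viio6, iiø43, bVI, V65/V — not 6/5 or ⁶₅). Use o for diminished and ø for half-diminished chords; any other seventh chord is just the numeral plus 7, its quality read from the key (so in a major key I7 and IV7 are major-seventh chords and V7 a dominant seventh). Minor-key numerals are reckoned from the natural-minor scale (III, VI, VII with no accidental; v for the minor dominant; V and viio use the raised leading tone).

V7/V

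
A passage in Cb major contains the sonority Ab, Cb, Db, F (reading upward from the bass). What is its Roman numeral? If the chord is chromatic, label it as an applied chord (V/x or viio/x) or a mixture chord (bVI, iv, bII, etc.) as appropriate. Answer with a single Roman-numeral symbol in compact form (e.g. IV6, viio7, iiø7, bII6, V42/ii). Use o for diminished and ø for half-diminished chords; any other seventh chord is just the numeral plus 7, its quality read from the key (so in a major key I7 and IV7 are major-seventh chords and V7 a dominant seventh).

Stacked in thirds the chord is Db-F-Ab-Cb: a dominant seventh chord on Db.
Db is not a diatonic chord root with this quality in Cb major, but it lies a perfect fifth above Gb (V), so the chord functions as an applied dominant of V.
With Ab in the bass the chord is in second inversion, so the figured bass is 43.

V43/V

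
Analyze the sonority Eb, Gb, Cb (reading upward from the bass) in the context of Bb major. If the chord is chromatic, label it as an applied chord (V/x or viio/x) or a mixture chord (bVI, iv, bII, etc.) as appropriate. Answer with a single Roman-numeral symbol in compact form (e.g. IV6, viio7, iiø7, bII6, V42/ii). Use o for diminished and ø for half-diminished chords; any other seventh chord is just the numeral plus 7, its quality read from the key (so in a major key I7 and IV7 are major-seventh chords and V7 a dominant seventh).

bII6

Stacked in thirds the chord is Cb-Eb-Gb: a major triad on Cb.
Cb is the lowered second degree of Bb major (diatonic 2 would be C). This is the Neapolitan sixth — a major triad on the lowered second degree, here in its customary first inversion.
With Eb in the bass the chord is in first inversion, so the figured bass is 6.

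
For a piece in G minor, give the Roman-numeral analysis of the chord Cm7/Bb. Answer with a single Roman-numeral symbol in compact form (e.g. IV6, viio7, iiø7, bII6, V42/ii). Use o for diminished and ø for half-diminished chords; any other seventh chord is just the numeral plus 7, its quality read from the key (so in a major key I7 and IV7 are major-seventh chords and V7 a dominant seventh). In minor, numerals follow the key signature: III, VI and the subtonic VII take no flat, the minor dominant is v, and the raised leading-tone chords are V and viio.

iv42

The pitches C-Eb-G-Bb form a minor seventh chord rooted on C.
In G minor, C is the subdominant; the diatonic minor seventh chord there is iv7.
With Bb in the bass the chord is in third inversion, so the figured bass is 42.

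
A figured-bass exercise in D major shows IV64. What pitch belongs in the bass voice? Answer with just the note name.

IV in D major has root G; the chord is G-B-D.
The figure 64 means second inversion — the fifth is in the bass.

D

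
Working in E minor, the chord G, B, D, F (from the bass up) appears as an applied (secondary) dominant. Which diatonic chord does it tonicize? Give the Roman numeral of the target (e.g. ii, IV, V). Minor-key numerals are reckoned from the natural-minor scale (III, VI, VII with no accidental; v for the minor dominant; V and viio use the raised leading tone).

The chord is a dominant seventh chord on G.
A dominant resolves down a perfect fifth: G → C. In E minor, C is scale degree 6, i.e. VI.

VI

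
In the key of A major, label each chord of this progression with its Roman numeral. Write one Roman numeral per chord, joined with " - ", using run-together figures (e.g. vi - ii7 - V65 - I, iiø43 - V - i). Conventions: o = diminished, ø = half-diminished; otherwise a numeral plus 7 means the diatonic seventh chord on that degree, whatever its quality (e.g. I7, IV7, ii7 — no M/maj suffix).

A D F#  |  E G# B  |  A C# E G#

A-D-F# has root D, degree 4 in A major, so IV64.
E-G#-B: major triad on E = scale degree 5 → V.
A-C#-E-G#: major seventh chord on A = scale degree 1 → I7.

IV64 - V - I7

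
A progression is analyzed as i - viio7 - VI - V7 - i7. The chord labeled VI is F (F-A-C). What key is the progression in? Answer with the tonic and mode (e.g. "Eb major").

A minor

VI is given as F-A-C — a major triad with root F.
VI on F implies F is the submediant; that puts the tonic at A, and the uppercase numeral fits minor mode.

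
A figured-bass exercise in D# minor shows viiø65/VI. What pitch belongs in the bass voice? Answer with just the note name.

C#

The applied chord viiø65/VI is rooted on A#: A#-C#-E-G#.
The figure 65 means first inversion — the third is in the bass.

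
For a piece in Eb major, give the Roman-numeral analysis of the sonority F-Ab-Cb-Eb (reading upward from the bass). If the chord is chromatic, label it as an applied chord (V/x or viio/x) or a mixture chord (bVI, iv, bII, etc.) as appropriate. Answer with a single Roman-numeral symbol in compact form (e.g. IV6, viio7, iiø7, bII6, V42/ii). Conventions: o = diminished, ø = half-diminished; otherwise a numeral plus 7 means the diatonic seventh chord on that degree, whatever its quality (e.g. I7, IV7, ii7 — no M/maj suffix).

The pitches F-Ab-Cb-Eb form a half-diminished seventh chord rooted on F.
F is the second degree of Eb major. This is the half-diminished supertonic seventh, borrowed from the parallel minor.

iiø7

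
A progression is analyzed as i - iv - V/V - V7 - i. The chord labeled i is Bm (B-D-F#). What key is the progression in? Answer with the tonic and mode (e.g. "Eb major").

B minor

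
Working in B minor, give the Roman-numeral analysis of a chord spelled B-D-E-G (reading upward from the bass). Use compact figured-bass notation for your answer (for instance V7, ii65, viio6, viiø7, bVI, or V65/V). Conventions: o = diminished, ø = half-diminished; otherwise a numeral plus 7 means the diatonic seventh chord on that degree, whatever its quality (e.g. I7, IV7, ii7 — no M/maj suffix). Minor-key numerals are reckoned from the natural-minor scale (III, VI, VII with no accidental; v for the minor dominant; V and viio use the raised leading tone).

The pitches E-G-B-D form a minor seventh chord rooted on E.
In B minor, E is the subdominant; the diatonic minor seventh chord there is iv7.
With B in the bass the chord is in second inversion, so the figured bass is 43.

iv43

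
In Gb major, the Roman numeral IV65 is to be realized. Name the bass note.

IV in Gb major has root Cb; the chord is Cb-Eb-Gb-Bb.
The figure 65 means first inversion — the third is in the bass.

Eb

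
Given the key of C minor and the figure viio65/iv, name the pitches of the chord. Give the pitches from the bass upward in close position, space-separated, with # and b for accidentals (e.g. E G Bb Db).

G Bb Db E

viio65/iv is a secondary leading-tone chord. The target iv is F in C minor; the applied chord is rooted a semitone below, on E.
Building a fully diminished seventh chord on E gives E-G-Bb-Db.
The figured bass 65 indicates first inversion, placing the third (G) in the bass: G-Bb-Db-E.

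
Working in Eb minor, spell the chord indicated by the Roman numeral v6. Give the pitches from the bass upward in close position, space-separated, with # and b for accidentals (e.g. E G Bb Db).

In Eb minor, the fifth degree is Bb, and the diatonic chord built there is a minor triad.
Stacking thirds from Bb gives Bb-Db-F.
With the 6 figure the chord is in first inversion; from the bass Db upward in close position it reads Db-F-Bb.

Db F Bb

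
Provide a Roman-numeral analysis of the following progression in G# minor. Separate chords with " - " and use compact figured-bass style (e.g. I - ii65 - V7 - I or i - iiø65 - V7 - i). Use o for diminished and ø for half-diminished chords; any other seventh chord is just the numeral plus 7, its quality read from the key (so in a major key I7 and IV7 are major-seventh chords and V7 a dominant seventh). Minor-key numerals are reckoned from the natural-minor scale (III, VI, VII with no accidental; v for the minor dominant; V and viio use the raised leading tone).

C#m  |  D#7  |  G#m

iv - V7 - i

C#m: minor triad on C# = scale degree 4 → iv.
D#7 has root D#, degree 5 in G# minor, so V7.
G#m: minor triad on G# = scale degree 1 → i.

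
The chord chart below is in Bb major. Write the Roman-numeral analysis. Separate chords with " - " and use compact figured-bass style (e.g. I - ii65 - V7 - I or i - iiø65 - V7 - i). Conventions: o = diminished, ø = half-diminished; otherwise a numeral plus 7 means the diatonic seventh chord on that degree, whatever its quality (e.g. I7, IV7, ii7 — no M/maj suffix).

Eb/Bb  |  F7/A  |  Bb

IV64 - V65 - I

Eb/Bb: major triad on Eb = scale degree 4 → IV64.
F7/A: root F is the dominant; dominant seventh chord there is V65.
Bb: major triad on Bb = scale degree 1 → I.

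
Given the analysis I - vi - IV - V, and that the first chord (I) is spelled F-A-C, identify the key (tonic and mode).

F major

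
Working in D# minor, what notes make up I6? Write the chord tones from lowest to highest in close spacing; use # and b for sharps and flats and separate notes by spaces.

Scale degree 1 in D# minor is D#; here the chord built on it is altered to a major triad. I6 is the major tonic (Picardy third), borrowed from the parallel major.
So the chord is D#-F##-A#.
The figured bass 6 indicates first inversion, placing the third (F##) in the bass: F##-A#-D#.

F## A# D#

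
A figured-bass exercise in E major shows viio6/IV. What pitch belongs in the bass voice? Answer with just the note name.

B

The applied chord viio6/IV is rooted on G#: G#-B-D.
The figure 6 means first inversion — the third is in the bass.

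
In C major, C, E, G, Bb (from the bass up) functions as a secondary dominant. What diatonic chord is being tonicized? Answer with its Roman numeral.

IV

The chord is a dominant seventh chord on C.
A dominant resolves down a perfect fifth: C → F. In C major, F is scale degree 4, i.e. IV.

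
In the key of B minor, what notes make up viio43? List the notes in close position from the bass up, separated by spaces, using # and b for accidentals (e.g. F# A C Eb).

In B minor, the leading-tone chord is built on the raised seventh degree, A#.
Stacking thirds from A# gives A#-C#-E-G.
With the 43 figure the chord is in second inversion; from the bass E upward in close position it reads E-G-A#-C#.

E G A# C#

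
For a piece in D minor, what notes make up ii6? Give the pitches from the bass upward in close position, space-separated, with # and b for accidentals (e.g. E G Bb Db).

G B E

ii6 is the minor supertonic, borrowed from the parallel major (the Dorian ii). In D minor that root is E.
So the chord is E-G-B, a minor triad.
The figured bass 6 indicates first inversion, placing the third (G) in the bass: G-B-E.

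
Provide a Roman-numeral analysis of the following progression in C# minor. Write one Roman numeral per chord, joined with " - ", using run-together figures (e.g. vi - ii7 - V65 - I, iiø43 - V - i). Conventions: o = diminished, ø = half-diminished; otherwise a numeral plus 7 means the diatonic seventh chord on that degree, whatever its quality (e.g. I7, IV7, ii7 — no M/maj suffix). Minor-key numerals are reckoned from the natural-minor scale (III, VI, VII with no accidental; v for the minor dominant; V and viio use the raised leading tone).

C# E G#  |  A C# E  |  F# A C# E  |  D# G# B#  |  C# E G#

C#-E-G#: minor triad on C# = scale degree 1 → i.
A-C#-E: major triad on A = scale degree 6 → VI.
F#-A-C#-E: minor seventh chord on F# = scale degree 4 → iv7.
D#-G#-B#: major triad on G# = scale degree 5 → V64.
C#-E-G#: root C# is the tonic; minor triad there is i.

i - VI - iv7 - V64 - i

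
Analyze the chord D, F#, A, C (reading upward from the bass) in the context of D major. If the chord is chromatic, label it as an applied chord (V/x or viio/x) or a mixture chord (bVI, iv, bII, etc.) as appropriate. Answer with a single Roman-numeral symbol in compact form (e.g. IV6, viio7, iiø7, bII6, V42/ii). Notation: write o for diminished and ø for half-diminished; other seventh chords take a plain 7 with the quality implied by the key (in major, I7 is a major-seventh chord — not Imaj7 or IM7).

V7/IV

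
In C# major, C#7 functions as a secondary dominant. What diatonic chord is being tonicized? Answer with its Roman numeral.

IV

The chord is a dominant seventh chord on C#.
A dominant resolves down a perfect fifth: C# → F#. In C# major, F# is scale degree 4, i.e. IV.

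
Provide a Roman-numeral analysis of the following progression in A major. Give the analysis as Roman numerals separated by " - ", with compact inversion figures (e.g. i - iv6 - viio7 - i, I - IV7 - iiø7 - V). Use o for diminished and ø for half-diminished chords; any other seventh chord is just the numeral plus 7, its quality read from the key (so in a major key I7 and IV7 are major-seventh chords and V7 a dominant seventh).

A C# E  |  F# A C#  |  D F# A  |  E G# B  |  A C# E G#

A-C#-E: major triad on A = scale degree 1 → I.
F#-A-C# has root F#, degree 6 in A major, so vi.
D-F#-A: root D is the subdominant; major triad there is IV.
E-G#-B: root E is the dominant; major triad there is V.
A-C#-E-G# has root A, degree 1 in A major, so I7.

I - vi - IV - V - I7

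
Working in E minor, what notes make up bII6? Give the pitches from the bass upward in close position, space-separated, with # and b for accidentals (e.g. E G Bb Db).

A C F

Scale degree 2 in E minor is F#; lowering it a half step gives F. bII6 is the Neapolitan sixth — a major triad on the lowered second degree, here in its customary first inversion.
So the chord is F-A-C.
The figured bass 6 indicates first inversion, placing the third (A) in the bass: A-C-F.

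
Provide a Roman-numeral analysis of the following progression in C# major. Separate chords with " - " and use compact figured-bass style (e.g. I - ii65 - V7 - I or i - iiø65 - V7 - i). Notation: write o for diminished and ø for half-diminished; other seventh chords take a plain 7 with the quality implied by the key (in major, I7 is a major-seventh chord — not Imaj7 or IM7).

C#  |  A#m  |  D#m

I - vi - ii

C# has root C#, degree 1 in C# major, so I.
A#m: minor triad on A# = scale degree 6 → vi.
D#m has root D#, degree 2 in C# major, so ii.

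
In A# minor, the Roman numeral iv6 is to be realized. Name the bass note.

F#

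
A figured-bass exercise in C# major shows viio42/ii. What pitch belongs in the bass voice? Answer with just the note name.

B

The applied chord viio42/ii is rooted on C##: C##-E#-G#-B.
The figure 42 means third inversion — the seventh is in the bass.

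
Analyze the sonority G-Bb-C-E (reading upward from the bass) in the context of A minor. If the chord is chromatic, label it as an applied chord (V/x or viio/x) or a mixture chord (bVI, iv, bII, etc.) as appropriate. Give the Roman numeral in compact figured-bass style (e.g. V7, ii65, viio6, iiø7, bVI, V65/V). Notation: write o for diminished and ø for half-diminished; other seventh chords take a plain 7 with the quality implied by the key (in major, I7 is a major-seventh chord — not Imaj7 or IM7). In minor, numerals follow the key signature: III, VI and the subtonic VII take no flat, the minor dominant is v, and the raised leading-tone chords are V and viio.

Stacked in thirds the chord is C-E-G-Bb: a dominant seventh chord on C.
C is not a diatonic chord root with this quality in A minor, but it lies a perfect fifth above F (VI), so the chord functions as an applied dominant of VI.
With G in the bass the chord is in second inversion, so the figured bass is 43.

V43/VI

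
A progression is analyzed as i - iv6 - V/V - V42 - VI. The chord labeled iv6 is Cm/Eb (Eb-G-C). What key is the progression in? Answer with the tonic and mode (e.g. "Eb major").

G minor

iv6 is given as Eb-G-C — a minor triad with root C.
If C is scale degree 4 and the mode makes that degree carry a minor triad, the tonic is G and the mode is minor.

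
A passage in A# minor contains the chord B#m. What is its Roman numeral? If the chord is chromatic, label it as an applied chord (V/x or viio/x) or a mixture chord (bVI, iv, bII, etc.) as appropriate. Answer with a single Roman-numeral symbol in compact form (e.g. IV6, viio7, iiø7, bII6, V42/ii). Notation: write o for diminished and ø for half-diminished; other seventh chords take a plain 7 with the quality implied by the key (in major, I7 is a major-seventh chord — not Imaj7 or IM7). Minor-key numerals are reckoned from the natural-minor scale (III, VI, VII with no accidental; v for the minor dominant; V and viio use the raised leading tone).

Stacked in thirds the chord is B#-D#-F##: a minor triad on B#.
B# is the second degree of A# minor. This is the minor supertonic, borrowed from the parallel major (the Dorian ii).

ii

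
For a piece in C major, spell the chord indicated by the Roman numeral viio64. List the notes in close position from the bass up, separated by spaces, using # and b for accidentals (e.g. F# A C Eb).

F B D

In C major, the seventh degree is B, and the diatonic chord built there is a diminished triad.
That chord is spelled B-D-F.
With the 64 figure the chord is in second inversion; from the bass F upward in close position it reads F-B-D.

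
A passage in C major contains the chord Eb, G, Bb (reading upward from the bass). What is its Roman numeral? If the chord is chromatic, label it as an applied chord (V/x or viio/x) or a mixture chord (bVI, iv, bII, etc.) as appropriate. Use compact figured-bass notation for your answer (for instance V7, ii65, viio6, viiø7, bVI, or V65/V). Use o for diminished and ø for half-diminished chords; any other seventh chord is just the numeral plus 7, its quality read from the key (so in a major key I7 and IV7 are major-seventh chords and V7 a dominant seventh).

The pitches Eb-G-Bb form a major triad rooted on Eb.
Eb is the lowered third degree of C major (diatonic 3 would be E). This is a major triad on the lowered third degree, borrowed from the parallel minor.

bIII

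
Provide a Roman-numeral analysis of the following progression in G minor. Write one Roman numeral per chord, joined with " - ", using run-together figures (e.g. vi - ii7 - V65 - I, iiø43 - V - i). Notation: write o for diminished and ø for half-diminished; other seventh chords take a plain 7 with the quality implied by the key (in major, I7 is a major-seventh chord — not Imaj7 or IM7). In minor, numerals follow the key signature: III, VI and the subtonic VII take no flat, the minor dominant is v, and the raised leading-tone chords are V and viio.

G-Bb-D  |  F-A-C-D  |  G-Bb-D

i - v65 - i

G-Bb-D: root G is the tonic; minor triad there is i.
F-A-C-D: minor seventh chord on D = scale degree 5 → v65.
G-Bb-D has root G, degree 1 in G minor, so i.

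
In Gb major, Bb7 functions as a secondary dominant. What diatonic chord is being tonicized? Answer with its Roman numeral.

vi

The chord is a dominant seventh chord on Bb.
A dominant resolves down a perfect fifth: Bb → Eb. In Gb major, Eb is scale degree 6, i.e. vi.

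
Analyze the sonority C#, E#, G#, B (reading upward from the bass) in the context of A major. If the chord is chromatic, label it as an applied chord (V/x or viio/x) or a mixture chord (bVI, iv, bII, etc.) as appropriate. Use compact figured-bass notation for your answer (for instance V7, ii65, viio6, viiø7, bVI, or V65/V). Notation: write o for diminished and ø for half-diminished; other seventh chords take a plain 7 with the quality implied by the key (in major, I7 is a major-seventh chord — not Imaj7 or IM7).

The pitches C#-E#-G#-B form a dominant seventh chord rooted on C#.
C# is not a diatonic chord root with this quality in A major, but it lies a perfect fifth above F# (vi), so the chord functions as an applied dominant of vi.

V7/vi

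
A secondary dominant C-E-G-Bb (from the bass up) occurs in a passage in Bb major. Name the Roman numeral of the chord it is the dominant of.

V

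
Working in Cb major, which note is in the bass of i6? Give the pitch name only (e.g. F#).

i in Cb major has root Cb; the chord is Cb-Ebb-Gb.
The figure 6 means first inversion — the third is in the bass.

Ebb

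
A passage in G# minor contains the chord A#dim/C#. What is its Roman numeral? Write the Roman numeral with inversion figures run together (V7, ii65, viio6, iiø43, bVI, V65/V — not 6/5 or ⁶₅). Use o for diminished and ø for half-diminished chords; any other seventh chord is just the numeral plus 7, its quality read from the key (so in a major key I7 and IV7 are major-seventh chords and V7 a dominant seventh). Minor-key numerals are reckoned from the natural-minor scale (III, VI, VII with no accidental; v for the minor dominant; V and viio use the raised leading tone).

The pitches A#-C#-E form a diminished triad rooted on A#.
A# is scale degree 2 in G# minor, and a diminished triad on that degree is written iio.
With C# in the bass the chord is in first inversion, so the figured bass is 6.

iio6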